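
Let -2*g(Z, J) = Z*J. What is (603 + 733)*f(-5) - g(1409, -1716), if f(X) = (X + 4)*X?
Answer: -1202242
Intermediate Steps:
f(X) = X*(4 + X) (f(X) = (4 + X)*X = X*(4 + X))
g(Z, J) = -J*Z/2 (g(Z, J) = -Z*J/2 = -J*Z/2)
(603 + 733)*f(-5) - g(1409, -1716) = (603 + 733)*(-5*(4 - 5)) - (-1)*(-1716)*1409/2 = 1336*(-5*(-1)) - 1*1208922 = 1336*5 - 1208922 = 6680 - 1208922 = -1202242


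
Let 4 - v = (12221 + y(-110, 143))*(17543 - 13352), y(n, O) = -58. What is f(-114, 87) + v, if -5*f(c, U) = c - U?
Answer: -254875444/5 ≈ -5.0975e+7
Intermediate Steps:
f(c, U) = -c/5 + U/5 (f(c, U) = -(c - U)/5 = -c/5 + U/5)
v = -50975129 (v = 4 - (12221 - 58)*(17543 - 13352) = 4 - 12163*4191 = 4 - 1*50975133 = 4 - 50975133 = -50975129)
f(-114, 87) + v = (-1/5*(-114) + (1/5)*87) - 50975129 = (114/5 + 87/5) - 50975129 = 201/5 - 50975129 = -254875444/5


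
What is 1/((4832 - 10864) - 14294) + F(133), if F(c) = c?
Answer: 2703357/20326 ≈ 133.00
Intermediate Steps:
1/((4832 - 10864) - 14294) + F(133) = 1/((4832 - 10864) - 14294) + 133 = 1/(-6032 - 14294) + 133 = 1/(-20326) + 133 = -1/20326 + 133 = 2703357/20326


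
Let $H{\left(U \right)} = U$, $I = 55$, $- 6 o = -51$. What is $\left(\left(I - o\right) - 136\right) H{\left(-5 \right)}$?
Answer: $\frac{895}{2} \approx 447.5$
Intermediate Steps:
$o = \frac{17}{2}$ ($o = \left(- \frac{1}{6}\right) \left(-51\right) = \frac{17}{2} \approx 8.5$)
$\left(\left(I - o\right) - 136\right) H{\left(-5 \right)} = \left(\left(55 - \frac{17}{2}\right) - 136\right) \left(-5\right) = \left(\frac{93}{2} - 136\right) \left(-5\right) = \left(- \frac{179}{2}\right) \left(-5\right) = \frac{895}{2}$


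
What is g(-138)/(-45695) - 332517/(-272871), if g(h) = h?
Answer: 5077340171/4156280115 ≈ 1.2216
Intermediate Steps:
g(-138)/(-45695) - 332517/(-272871) = -138/(-45695) - 332517/(-272871) = -138*(-1/45695) - 332517*(-1/272871) = 138/45695 + 110839/90957 = 5077340171/4156280115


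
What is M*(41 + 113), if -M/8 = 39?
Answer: -48048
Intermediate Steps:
M = -312 (M = -8*39 = -312)
M*(41 + 113) = -312*(41 + 113) = -312*154 = -48048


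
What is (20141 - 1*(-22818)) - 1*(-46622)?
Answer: 89581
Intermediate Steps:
(20141 - 1*(-22818)) - 1*(-46622) = (20141 + 22818) + 46622 = 42959 + 46622 = 89581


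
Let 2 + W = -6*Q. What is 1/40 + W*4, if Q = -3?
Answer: 2561/40 ≈ 64.025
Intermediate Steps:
W = 16 (W = -2 - 6*(-3) = -2 + 18 = 16)
1/40 + W*4 = 1/40 + 16*4 = 1/40 + 64 = 2561/40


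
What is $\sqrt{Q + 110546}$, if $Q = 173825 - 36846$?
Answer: $5 \sqrt{9901} \approx 497.52$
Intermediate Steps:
$Q = 136979$ ($Q = 173825 - 36846 = 136979$)
$\sqrt{Q + 110546} = \sqrt{136979 + 110546} = \sqrt{247525} = 5 \sqrt{9901}$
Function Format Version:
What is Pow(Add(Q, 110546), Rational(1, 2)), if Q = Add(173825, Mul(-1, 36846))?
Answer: Mul(5, Pow(9901, Rational(1, 2))) ≈ 497.52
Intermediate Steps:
Q = 136979 (Q = Add(173825, -36846) = 136979)
Pow(Add(Q, 110546), Rational(1, 2)) = Pow(Add(136979, 110546), Rational(1, 2)) = Pow(247525, Rational(1, 2)) = Mul(5, Pow(9901, Rational(1, 2)))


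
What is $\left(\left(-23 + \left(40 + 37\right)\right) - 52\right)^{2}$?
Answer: $4$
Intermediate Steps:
$\left(\left(-23 + \left(40 + 37\right)\right) - 52\right)^{2} = \left(\left(-23 + 77\right) - 52\right)^{2} = \left(54 - 52\right)^{2} = 2^{2} = 4$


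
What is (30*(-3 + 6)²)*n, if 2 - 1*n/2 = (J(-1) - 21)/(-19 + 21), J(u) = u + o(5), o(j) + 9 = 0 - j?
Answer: 10800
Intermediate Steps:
o(j) = -9 - j (o(j) = -9 + (0 - j) = -9 - j)
J(u) = -14 + u (J(u) = u + (-9 - 1*5) = u + (-9 - 5) = u - 14 = -14 + u)
n = 40 (n = 4 - 2*((-14 - 1) - 21)/(-19 + 21) = 4 - 2*(-15 - 21)/2 = 4 - (-72)/2 = 4 - 2*(-18) = 4 + 36 = 40)
(30*(-3 + 6)²)*n = (30*(-3 + 6)²)*40 = (30*3²)*40 = (30*9)*40 = 270*40 = 10800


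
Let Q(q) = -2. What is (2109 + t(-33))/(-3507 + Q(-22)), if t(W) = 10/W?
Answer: -69587/115797 ≈ -0.60094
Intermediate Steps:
(2109 + t(-33))/(-3507 + Q(-22)) = (2109 + 10/(-33))/(-3507 - 2) = (2109 + 10*(-1/33))/(-3509) = (2109 - 10/33)*(-1/3509) = (69587/33)*(-1/3509) = -69587/115797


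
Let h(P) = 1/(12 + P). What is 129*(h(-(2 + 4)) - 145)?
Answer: -37367/2 ≈ -18684.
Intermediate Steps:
129*(h(-(2 + 4)) - 145) = 129*(1/(12 - (2 + 4)) - 145) = 129*(1/(12 - 1*6) - 145) = 129*(1/(12 - 6) - 145) = 129*(1/6 - 145) = 129*(-869/6) = -37367/2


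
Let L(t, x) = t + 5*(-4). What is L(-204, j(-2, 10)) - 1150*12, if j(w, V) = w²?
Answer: -14024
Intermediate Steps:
L(t, x) = -20 + t (L(t, x) = t - 20 = -20 + t)
L(-204, j(-2, 10)) - 1150*12 = (-20 - 204) - 1150*12 = -224 - 13800 = -14024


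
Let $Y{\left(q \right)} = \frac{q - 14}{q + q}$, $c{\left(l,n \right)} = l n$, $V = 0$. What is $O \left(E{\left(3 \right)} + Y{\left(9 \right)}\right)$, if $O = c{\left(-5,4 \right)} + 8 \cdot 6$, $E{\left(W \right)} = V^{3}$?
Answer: $- \frac{70}{9} \approx -7.7778$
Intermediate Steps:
$E{\left(W \right)} = 0$ ($E{\left(W \right)} = 0^{3} = 0$)
$Y{\left(q \right)} = \frac{-14 + q}{2 q}$
$O = 28$ ($O = \left(-5\right) 4 + 8 \cdot 6 = -20 + 48 = 28$)
$O \left(E{\left(3 \right)} + Y{\left(9 \right)}\right) = 28 \left(0 + \frac{-14 + 9}{2 \cdot 9}\right) = 28 \left(0 + \frac{1}{2} \cdot \frac{1}{9} \left(-5\right)\right) = 28 \left(0 - \frac{5}{18}\right) = 28 \left(- \frac{5}{18}\right) = - \frac{70}{9}$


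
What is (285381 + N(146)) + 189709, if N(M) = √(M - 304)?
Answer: 475090 + I*√158 ≈ 4.7509e+5 + 12.57*I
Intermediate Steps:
N(M) = √(-304 + M)
(285381 + N(146)) + 189709 = (285381 + √(-304 + 146)) + 189709 = (285381 + √(-158)) + 189709 = (285381 + I*√158) + 189709 = 475090 + I*√158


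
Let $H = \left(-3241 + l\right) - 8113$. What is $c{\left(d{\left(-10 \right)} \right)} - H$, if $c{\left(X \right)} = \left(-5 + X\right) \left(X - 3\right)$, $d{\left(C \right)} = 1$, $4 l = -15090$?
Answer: $\frac{30269}{2} \approx 15135.0$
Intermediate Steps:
$l = - \frac{7545}{2}$ ($l = \frac{1}{4} \left(-15090\right) = - \frac{7545}{2} \approx -3772.5$)
$H = - \frac{30253}{2}$ ($H = \left(-3241 - \frac{7545}{2}\right) - 8113 = - \frac{14027}{2} - 8113 = - \frac{30253}{2} \approx -15127.0$)
$c{\left(X \right)} = \left(-5 + X\right) \left(-3 + X\right)$
$c{\left(d{\left(-10 \right)} \right)} - H = \left(15 + 1^{2} - 8\right) - - \frac{30253}{2} = \left(15 + 1 - 8\right) + \frac{30253}{2} = 8 + \frac{30253}{2} = \frac{30269}{2}$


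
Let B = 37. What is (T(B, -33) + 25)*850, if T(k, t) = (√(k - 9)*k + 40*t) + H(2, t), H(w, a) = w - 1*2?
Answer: -1100750 + 62900*√7 ≈ -9.3433e+5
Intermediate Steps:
H(w, a) = -2 + w (H(w, a) = w - 2 = -2 + w)
T(k, t) = 40*t + k*√(-9 + k) (T(k, t) = (√(k - 9)*k + 40*t) + (-2 + 2) = (√(-9 + k)*k + 40*t) + 0 = (k*√(-9 + k) + 40*t) + 0 = (40*t + k*√(-9 + k)) + 0 = 40*t + k*√(-9 + k))
(T(B, -33) + 25)*850 = ((40*(-33) + 37*√(-9 + 37)) + 25)*850 = ((-1320 + 37*√28) + 25)*850 = ((-1320 + 37*(2*√7)) + 25)*850 = ((-1320 + 74*√7) + 25)*850 = (-1295 + 74*√7)*850 = -1100750 + 62900*√7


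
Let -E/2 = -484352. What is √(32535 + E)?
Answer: √1001239 ≈ 1000.6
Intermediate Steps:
E = 968704 (E = -2*(-484352) = 968704)
√(32535 + E) = √(32535 + 968704) = √1001239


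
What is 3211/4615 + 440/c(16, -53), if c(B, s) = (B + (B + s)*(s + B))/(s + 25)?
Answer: -806301/98335 ≈ -8.1995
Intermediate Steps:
c(B, s) = (B + (B + s)²)/(25 + s) (c(B, s) = (B + (B + s)*(B + s))/(25 + s) = (B + (B + s)²)/(25 + s))
3211/4615 + 440/c(16, -53) = 3211/4615 + 440/(((16 + (16 - 53)²)/(25 - 53))) = 3211*(1/4615) + 440/(((16 + (-37)²)/(-28))) = 247/355 + 440/((-(16 + 1369)/28)) = 247/355 + 440/((-1/28*1385)) = 247/355 + 440/(-1385/28) = 247/355 + 440*(-28/1385) = 247/355 - 2464/277 = -806301/98335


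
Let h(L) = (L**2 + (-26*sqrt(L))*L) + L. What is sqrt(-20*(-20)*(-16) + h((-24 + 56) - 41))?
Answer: sqrt(-6328 + 702*I) ≈ 4.4056 + 79.671*I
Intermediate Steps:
h(L) = L + L**2 - 26*L**(3/2) (h(L) = (L**2 - 26*L**(3/2)) + L = L + L**2 - 26*L**(3/2))
sqrt(-20*(-20)*(-16) + h((-24 + 56) - 41)) = sqrt(-20*(-20)*(-16) + (((-24 + 56) - 41) + ((-24 + 56) - 41)**2 - 26*((-24 + 56) - 41)**(3/2))) = sqrt(400*(-16) + ((32 - 41) + (32 - 41)**2 - 26*(32 - 41)**(3/2))) = sqrt(-6400 + (-9 + (-9)**2 - (-702)*I)) = sqrt(-6400 + (-9 + 81 - (-702)*I)) = sqrt(-6400 + (-9 + 81 + 702*I)) = sqrt(-6400 + (72 + 702*I)) = sqrt(-6328 + 702*I)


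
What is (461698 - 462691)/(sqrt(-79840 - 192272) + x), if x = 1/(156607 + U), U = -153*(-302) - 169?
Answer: 201225492*I/(-I + 810576*sqrt(17007)) ≈ -1.8008e-8 + 1.9036*I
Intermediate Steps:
U = 46037 (U = 46206 - 169 = 46037)
x = 1/202644 (x = 1/(156607 + 46037) = 1/202644 ≈ 4.9348e-6)
(461698 - 462691)/(sqrt(-79840 - 192272) + x) = (461698 - 462691)/(sqrt(-79840 - 192272) + 1/202644) = -993/(sqrt(-272112) + 1/202644) = -993/(4*I*sqrt(17007) + 1/202644) = -993/(1/202644 + 4*I*sqrt(17007))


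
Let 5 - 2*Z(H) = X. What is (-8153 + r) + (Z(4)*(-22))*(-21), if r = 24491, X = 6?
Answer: 16107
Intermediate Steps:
Z(H) = -1/2 (Z(H) = 5/2 - 1/2*6 = 5/2 - 3 = -1/2)
(-8153 + r) + (Z(4)*(-22))*(-21) = (-8153 + 24491) - 1/2*(-22)*(-21) = 16338 + 11*(-21) = 16338 - 231 = 16107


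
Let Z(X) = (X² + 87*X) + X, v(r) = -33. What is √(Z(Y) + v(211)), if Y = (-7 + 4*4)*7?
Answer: 2*√2370 ≈ 97.365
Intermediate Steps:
Y = 63 (Y = (-7 + 16)*7 = 9*7 = 63)
Z(X) = X² + 88*X
√(Z(Y) + v(211)) = √(63*(88 + 63) - 33) = √(63*151 - 33) = √(9513 - 33) = √9480 = 2*√2370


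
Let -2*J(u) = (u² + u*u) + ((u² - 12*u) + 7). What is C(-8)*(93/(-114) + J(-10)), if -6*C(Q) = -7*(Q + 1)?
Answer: 99764/57 ≈ 1750.2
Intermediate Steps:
C(Q) = 7/6 + 7*Q/6 (C(Q) = -(-7)*(Q + 1)/6 = -(-7)*(1 + Q)/6 = -(-7 - 7*Q)/6 = 7/6 + 7*Q/6)
J(u) = -7/2 + 6*u - 3*u²/2 (J(u) = -((u² + u*u) + ((u² - 12*u) + 7))/2 = -((u² + u²) + (7 + u² - 12*u))/2 = -(2*u² + (7 + u² - 12*u))/2 = -(7 - 12*u + 3*u²)/2 = -7/2 + 6*u - 3*u²/2)
C(-8)*(93/(-114) + J(-10)) = (7/6 + (7/6)*(-8))*(93/(-114) + (-7/2 + 6*(-10) - 3/2*(-10)²)) = (7/6 - 28/3)*(93*(-1/114) + (-7/2 - 60 - 3/2*100)) = -49*(-31/38 + (-7/2 - 60 - 150))/6 = -49*(-31/38 - 427/2)/6 = -49/6*(-4072/19) = 99764/57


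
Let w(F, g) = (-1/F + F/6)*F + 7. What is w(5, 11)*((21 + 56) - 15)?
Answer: 1891/3 ≈ 630.33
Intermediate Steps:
w(F, g) = 7 + F*(-1/F + F/6) (w(F, g) = (-1/F + F*(1/6))*F + 7 = (-1/F + F/6)*F + 7 = F*(-1/F + F/6) + 7 = 7 + F*(-1/F + F/6))
w(5, 11)*((21 + 56) - 15) = (6 + (1/6)*5**2)*((21 + 56) - 15) = (6 + (1/6)*25)*(77 - 15) = (6 + 25/6)*62 = (61/6)*62 = 1891/3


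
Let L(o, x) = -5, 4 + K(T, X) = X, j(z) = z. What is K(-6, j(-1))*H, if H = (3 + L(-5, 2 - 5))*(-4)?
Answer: -40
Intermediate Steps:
K(T, X) = -4 + X
H = 8 (H = (3 - 5)*(-4) = -2*(-4) = 8)
K(-6, j(-1))*H = (-4 - 1)*8 = -5*8 = -40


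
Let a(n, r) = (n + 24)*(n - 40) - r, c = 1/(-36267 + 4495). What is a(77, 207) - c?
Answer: 112155161/31772 ≈ 3530.0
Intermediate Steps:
c = -1/31772 (c = 1/(-31772) = -1/31772 ≈ -3.1474e-5)
a(n, r) = -r + (-40 + n)*(24 + n) (a(n, r) = (24 + n)*(-40 + n) - r = (-40 + n)*(24 + n) - r = -r + (-40 + n)*(24 + n))
a(77, 207) - c = (-960 + 77² - 1*207 - 16*77) - 1*(-1/31772) = (-960 + 5929 - 207 - 1232) + 1/31772 = 3530 + 1/31772 = 112155161/31772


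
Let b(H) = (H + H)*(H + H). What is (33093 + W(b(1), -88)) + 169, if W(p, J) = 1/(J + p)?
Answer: 2794007/84 ≈ 33262.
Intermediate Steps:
b(H) = 4*H**2 (b(H) = (2*H)*(2*H) = 4*H**2)
(33093 + W(b(1), -88)) + 169 = (33093 + 1/(-88 + 4*1**2)) + 169 = (33093 + 1/(-88 + 4*1)) + 169 = (33093 + 1/(-88 + 4)) + 169 = (33093 + 1/(-84)) + 169 = (33093 - 1/84) + 169 = 2779811/84 + 169 = 2794007/84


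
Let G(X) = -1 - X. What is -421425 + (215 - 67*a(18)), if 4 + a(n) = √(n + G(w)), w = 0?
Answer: -420942 - 67*√17 ≈ -4.2122e+5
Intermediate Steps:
a(n) = -4 + √(-1 + n) (a(n) = -4 + √(n + (-1 - 1*0)) = -4 + √(n + (-1 + 0)) = -4 + √(n - 1) = -4 + √(-1 + n))
-421425 + (215 - 67*a(18)) = -421425 + (215 - 67*(-4 + √(-1 + 18))) = -421425 + (215 - 67*(-4 + √17)) = -421425 + (215 + (268 - 67*√17)) = -421425 + (483 - 67*√17) = -420942 - 67*√17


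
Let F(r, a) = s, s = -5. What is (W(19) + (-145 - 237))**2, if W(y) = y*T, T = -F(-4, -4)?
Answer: 82369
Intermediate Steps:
F(r, a) = -5
T = 5 (T = -1*(-5) = 5)
W(y) = 5*y (W(y) = y*5 = 5*y)
(W(19) + (-145 - 237))**2 = (5*19 + (-145 - 237))**2 = (95 - 382)**2 = (-287)**2 = 82369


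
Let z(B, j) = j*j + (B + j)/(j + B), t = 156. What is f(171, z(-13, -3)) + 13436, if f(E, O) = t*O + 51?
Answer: 15047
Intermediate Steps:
z(B, j) = 1 + j**2 (z(B, j) = j**2 + (B + j)/(B + j) = j**2 + 1 = 1 + j**2)
f(E, O) = 51 + 156*O (f(E, O) = 156*O + 51 = 51 + 156*O)
f(171, z(-13, -3)) + 13436 = (51 + 156*(1 + (-3)**2)) + 13436 = (51 + 156*(1 + 9)) + 13436 = (51 + 156*10) + 13436 = (51 + 1560) + 13436 = 1611 + 13436 = 15047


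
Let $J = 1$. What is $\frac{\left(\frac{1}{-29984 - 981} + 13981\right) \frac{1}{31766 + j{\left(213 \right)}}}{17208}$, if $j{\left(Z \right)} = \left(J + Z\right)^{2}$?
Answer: $\frac{27057604}{2583036233415} \approx 1.0475 \cdot 10^{-5}$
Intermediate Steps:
$j{\left(Z \right)} = \left(1 + Z\right)^{2}$
$\frac{\left(\frac{1}{-29984 - 981} + 13981\right) \frac{1}{31766 + j{\left(213 \right)}}}{17208} = \frac{\left(\frac{1}{-29984 - 981} + 13981\right) \frac{1}{31766 + \left(1 + 213\right)^{2}}}{17208} = \frac{\frac{1}{-30965} + 13981}{31766 + 214^{2}} \cdot \frac{1}{17208} = \frac{- \frac{1}{30965} + 13981}{31766 + 45796} \cdot \frac{1}{17208} = \frac{432921664}{30965 \cdot 77562} \cdot \frac{1}{17208} = \frac{432921664}{30965} \cdot \frac{1}{77562} \cdot \frac{1}{17208} = \frac{216460832}{1200853665} \cdot \frac{1}{17208} = \frac{27057604}{2583036233415}$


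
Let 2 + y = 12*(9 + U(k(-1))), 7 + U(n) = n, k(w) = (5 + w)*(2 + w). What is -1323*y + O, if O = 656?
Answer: -91954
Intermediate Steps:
k(w) = (2 + w)*(5 + w)
U(n) = -7 + n
y = 70 (y = -2 + 12*(9 + (-7 + (10 + (-1)² + 7*(-1)))) = -2 + 12*(9 + (-7 + (10 + 1 - 7))) = -2 + 12*(9 + (-7 + 4)) = -2 + 12*(9 - 3) = -2 + 12*6 = -2 + 72 = 70)
-1323*y + O = -1323*70 + 656 = -92610 + 656 = -91954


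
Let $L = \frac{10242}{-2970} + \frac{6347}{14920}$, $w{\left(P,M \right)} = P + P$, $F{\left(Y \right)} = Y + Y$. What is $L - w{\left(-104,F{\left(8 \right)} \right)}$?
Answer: $\frac{20184487}{98472} \approx 204.98$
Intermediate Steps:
$F{\left(Y \right)} = 2 Y$
$w{\left(P,M \right)} = 2 P$
$L = - \frac{297689}{98472}$ ($L = 10242 \left(- \frac{1}{2970}\right) + 6347 \cdot \frac{1}{14920} = - \frac{569}{165} + \frac{6347}{14920} = - \frac{297689}{98472} \approx -3.0231$)
$L - w{\left(-104,F{\left(8 \right)} \right)} = - \frac{297689}{98472} - 2 \left(-104\right) = - \frac{297689}{98472} - -208 = - \frac{297689}{98472} + 208 = \frac{20184487}{98472}$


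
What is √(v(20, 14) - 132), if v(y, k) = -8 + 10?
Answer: I*√130 ≈ 11.402*I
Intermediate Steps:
v(y, k) = 2
√(v(20, 14) - 132) = √(2 - 132) = √(-130) = I*√130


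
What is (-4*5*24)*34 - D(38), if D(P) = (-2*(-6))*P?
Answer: -16776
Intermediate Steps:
D(P) = 12*P
(-4*5*24)*34 - D(38) = (-4*5*24)*34 - 12*38 = -20*24*34 - 1*456 = -480*34 - 456 = -16320 - 456 = -16776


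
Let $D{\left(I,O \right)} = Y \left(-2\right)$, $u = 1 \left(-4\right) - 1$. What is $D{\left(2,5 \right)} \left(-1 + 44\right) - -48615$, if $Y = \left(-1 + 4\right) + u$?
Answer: $48787$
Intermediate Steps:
$u = -5$ ($u = -4 - 1 = -5$)
$Y = -2$ ($Y = \left(-1 + 4\right) - 5 = 3 - 5 = -2$)
$D{\left(I,O \right)} = 4$ ($D{\left(I,O \right)} = \left(-2\right) \left(-2\right) = 4$)
$D{\left(2,5 \right)} \left(-1 + 44\right) - -48615 = 4 \left(-1 + 44\right) - -48615 = 4 \cdot 43 + 48615 = 172 + 48615 = 48787$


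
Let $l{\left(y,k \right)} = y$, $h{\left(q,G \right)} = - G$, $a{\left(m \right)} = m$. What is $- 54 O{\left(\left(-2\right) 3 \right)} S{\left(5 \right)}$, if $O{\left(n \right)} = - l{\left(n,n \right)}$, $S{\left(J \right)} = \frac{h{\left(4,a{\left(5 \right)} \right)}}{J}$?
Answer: $324$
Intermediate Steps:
$S{\left(J \right)} = - \frac{5}{J}$ ($S{\left(J \right)} = \frac{\left(-1\right) 5}{J} = - \frac{5}{J}$)
$O{\left(n \right)} = - n$
$- 54 O{\left(\left(-2\right) 3 \right)} S{\left(5 \right)} = - 54 - \left(-2\right) 3 \left(- \frac{5}{5}\right) = - 54 \left(-1\right) \left(-6\right) \left(\left(-5\right) \frac{1}{5}\right) = - 54 \cdot 6 \left(-1\right) = \left(-54\right) \left(-6\right) = 324$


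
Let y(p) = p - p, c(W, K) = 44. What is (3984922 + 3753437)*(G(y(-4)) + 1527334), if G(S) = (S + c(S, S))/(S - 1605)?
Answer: 6323196347128778/535 ≈ 1.1819e+13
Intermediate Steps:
y(p) = 0
G(S) = (44 + S)/(-1605 + S) (G(S) = (S + 44)/(S - 1605) = (44 + S)/(-1605 + S))
(3984922 + 3753437)*(G(y(-4)) + 1527334) = (3984922 + 3753437)*((44 + 0)/(-1605 + 0) + 1527334) = 7738359*(44/(-1605) + 1527334) = 7738359*(-1/1605*44 + 1527334) = 7738359*(-44/1605 + 1527334) = 7738359*(2451371026/1605) = 6323196347128778/535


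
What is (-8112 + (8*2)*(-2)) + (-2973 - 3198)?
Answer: -14315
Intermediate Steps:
(-8112 + (8*2)*(-2)) + (-2973 - 3198) = (-8112 + 16*(-2)) - 6171 = (-8112 - 32) - 6171 = -8144 - 6171 = -14315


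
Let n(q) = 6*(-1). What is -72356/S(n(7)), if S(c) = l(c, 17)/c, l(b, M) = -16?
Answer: -54267/2 ≈ -27134.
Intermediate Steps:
n(q) = -6
S(c) = -16/c
-72356/S(n(7)) = -72356/((-16/(-6))) = -72356/((-16*(-⅙))) = -72356/8/3 = -72356*3/8 = -54267/2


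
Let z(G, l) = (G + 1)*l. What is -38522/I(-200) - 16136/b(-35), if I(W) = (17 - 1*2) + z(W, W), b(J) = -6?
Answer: 321111854/119445 ≈ 2688.4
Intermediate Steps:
z(G, l) = l*(1 + G) (z(G, l) = (1 + G)*l = l*(1 + G))
I(W) = 15 + W*(1 + W) (I(W) = (17 - 1*2) + W*(1 + W) = (17 - 2) + W*(1 + W) = 15 + W*(1 + W))
-38522/I(-200) - 16136/b(-35) = -38522/(15 - 200*(1 - 200)) - 16136/(-6) = -38522/(15 - 200*(-199)) - 16136*(-⅙) = -38522/(15 + 39800) + 8068/3 = -38522/39815 + 8068/3 = 321111854/119445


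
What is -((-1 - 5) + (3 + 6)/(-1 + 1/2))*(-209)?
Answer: -5016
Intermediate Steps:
-((-1 - 5) + (3 + 6)/(-1 + 1/2))*(-209) = -(-6 + 9/(-1 + ½))*(-209) = -(-6 + 9/(-½))*(-209) = -(-6 + 9*(-2))*(-209) = -(-6 - 18)*(-209) = -1*(-24)*(-209) = 24*(-209) = -5016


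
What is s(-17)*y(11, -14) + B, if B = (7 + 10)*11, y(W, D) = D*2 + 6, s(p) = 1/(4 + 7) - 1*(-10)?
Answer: -35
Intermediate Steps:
s(p) = 111/11 (s(p) = 1/11 + 10 = 111/11)
y(W, D) = 6 + 2*D (y(W, D) = 2*D + 6 = 6 + 2*D)
B = 187 (B = 17*11 = 187)
s(-17)*y(11, -14) + B = 111*(6 + 2*(-14))/11 + 187 = 111*(6 - 28)/11 + 187 = (111/11)*(-22) + 187 = -222 + 187 = -35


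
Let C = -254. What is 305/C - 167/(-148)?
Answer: -1361/18796 ≈ -0.072409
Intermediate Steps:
305/C - 167/(-148) = 305/(-254) - 167/(-148) = 305*(-1/254) - 167*(-1/148) = -305/254 + 167/148 = -1361/18796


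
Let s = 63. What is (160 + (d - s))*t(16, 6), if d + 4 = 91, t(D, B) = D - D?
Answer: 0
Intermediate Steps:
t(D, B) = 0
d = 87 (d = -4 + 91 = 87)
(160 + (d - s))*t(16, 6) = (160 + (87 - 1*63))*0 = (160 + (87 - 63))*0 = (160 + 24)*0 = 184*0 = 0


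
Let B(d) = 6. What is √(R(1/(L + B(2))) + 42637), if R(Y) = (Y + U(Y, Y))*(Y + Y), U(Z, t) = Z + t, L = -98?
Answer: √360879574/92 ≈ 206.49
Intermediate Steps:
R(Y) = 6*Y² (R(Y) = (Y + (Y + Y))*(Y + Y) = (Y + 2*Y)*(2*Y) = (3*Y)*(2*Y) = 6*Y²)
√(R(1/(L + B(2))) + 42637) = √(6*(1/(-98 + 6))² + 42637) = √(6*(1/(-92))² + 42637) = √(6*(-1/92)² + 42637) = √(6*(1/8464) + 42637) = √(3/4232 + 42637) = √(180439787/4232) = √360879574/92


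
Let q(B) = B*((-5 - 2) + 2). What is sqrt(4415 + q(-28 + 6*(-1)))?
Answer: sqrt(4585) ≈ 67.713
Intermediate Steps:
q(B) = -5*B (q(B) = B*(-7 + 2) = B*(-5) = -5*B)
sqrt(4415 + q(-28 + 6*(-1))) = sqrt(4415 - 5*(-28 + 6*(-1))) = sqrt(4415 - 5*(-28 - 6)) = sqrt(4415 - 5*(-34)) = sqrt(4415 + 170) = sqrt(4585)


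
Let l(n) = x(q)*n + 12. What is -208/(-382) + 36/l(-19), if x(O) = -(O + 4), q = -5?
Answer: -6148/1337 ≈ -4.5984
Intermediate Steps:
x(O) = -4 - O (x(O) = -(4 + O) = -4 - O)
l(n) = 12 + n (l(n) = (-4 - 1*(-5))*n + 12 = (-4 + 5)*n + 12 = 1*n + 12 = n + 12 = 12 + n)
-208/(-382) + 36/l(-19) = -208/(-382) + 36/(12 - 19) = -208*(-1/382) + 36/(-7) = 104/191 + 36*(-1/7) = 104/191 - 36/7 = -6148/1337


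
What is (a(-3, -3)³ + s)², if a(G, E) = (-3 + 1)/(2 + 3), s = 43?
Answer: 28804689/15625 ≈ 1843.5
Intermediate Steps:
a(G, E) = -⅖ (a(G, E) = -2/5 = -2*⅕ = -⅖)
(a(-3, -3)³ + s)² = ((-⅖)³ + 43)² = (-8/125 + 43)² = (5367/125)² = 28804689/15625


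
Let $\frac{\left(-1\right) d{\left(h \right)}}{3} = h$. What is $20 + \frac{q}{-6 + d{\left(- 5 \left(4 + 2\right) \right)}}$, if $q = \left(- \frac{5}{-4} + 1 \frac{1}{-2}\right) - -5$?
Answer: $\frac{6743}{336} \approx 20.068$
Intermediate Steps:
$d{\left(h \right)} = - 3 h$
$q = \frac{23}{4}$ ($q = \left(\left(-5\right) \left(- \frac{1}{4}\right) + 1 \left(- \frac{1}{2}\right)\right) + 5 = \left(\frac{5}{4} - \frac{1}{2}\right) + 5 = \frac{3}{4} + 5 = \frac{23}{4} \approx 5.75$)
$20 + \frac{q}{-6 + d{\left(- 5 \left(4 + 2\right) \right)}} = 20 + \frac{23}{4 \left(-6 - 3 \left(- 5 \left(4 + 2\right)\right)\right)} = 20 + \frac{23}{4 \left(-6 - 3 \left(\left(-5\right) 6\right)\right)} = 20 + \frac{23}{4 \left(-6 - -90\right)} = 20 + \frac{23}{4 \left(-6 + 90\right)} = 20 + \frac{23}{4 \cdot 84} = 20 + \frac{23}{4} \cdot \frac{1}{84} = 20 + \frac{23}{336} = \frac{6743}{336}$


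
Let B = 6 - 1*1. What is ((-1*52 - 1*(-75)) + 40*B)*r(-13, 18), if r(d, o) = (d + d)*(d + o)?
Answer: -28990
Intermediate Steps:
B = 5 (B = 6 - 1 = 5)
r(d, o) = 2*d*(d + o) (r(d, o) = (2*d)*(d + o) = 2*d*(d + o))
((-1*52 - 1*(-75)) + 40*B)*r(-13, 18) = ((-1*52 - 1*(-75)) + 40*5)*(2*(-13)*(-13 + 18)) = ((-52 + 75) + 200)*(2*(-13)*5) = (23 + 200)*(-130) = 223*(-130) = -28990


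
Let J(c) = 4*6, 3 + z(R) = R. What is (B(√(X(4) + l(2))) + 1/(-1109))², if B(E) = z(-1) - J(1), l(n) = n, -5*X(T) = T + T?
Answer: 964288809/1229881 ≈ 784.05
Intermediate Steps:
X(T) = -2*T/5 (X(T) = -(T + T)/5 = -2*T/5)
z(R) = -3 + R
J(c) = 24
B(E) = -28 (B(E) = (-3 - 1) - 1*24 = -4 - 24 = -28)
(B(√(X(4) + l(2))) + 1/(-1109))² = (-28 + 1/(-1109))² = (-28 - 1/1109)² = (-31053/1109)² = 964288809/1229881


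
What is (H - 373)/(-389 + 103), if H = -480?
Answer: 853/286 ≈ 2.9825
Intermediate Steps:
(H - 373)/(-389 + 103) = (-480 - 373)/(-389 + 103) = -853/(-286) = -853*(-1/286) = 853/286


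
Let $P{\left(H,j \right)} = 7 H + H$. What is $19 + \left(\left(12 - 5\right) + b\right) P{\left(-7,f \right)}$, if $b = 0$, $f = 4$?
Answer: $-373$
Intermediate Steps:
$P{\left(H,j \right)} = 8 H$
$19 + \left(\left(12 - 5\right) + b\right) P{\left(-7,f \right)} = 19 + \left(\left(12 - 5\right) + 0\right) 8 \left(-7\right) = 19 + \left(7 + 0\right) \left(-56\right) = 19 + 7 \left(-56\right) = 19 - 392 = -373$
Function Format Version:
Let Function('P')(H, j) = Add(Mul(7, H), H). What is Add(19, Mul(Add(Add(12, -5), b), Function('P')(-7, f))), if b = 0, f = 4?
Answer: -373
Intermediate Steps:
Function('P')(H, j) = Mul(8, H)
Add(19, Mul(Add(Add(12, -5), b), Function('P')(-7, f))) = Add(19, Mul(Add(Add(12, -5), 0), Mul(8, -7))) = Add(19, Mul(Add(7, 0), -56)) = Add(19, Mul(7, -56)) = Add(19, -392) = -373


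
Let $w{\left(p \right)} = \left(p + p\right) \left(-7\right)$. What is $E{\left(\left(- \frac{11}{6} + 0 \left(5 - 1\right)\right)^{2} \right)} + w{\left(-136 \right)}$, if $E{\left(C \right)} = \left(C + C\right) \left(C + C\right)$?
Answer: $\frac{631537}{324} \approx 1949.2$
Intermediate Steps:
$w{\left(p \right)} = - 14 p$ ($w{\left(p \right)} = 2 p \left(-7\right) = - 14 p$)
$E{\left(C \right)} = 4 C^{2}$ ($E{\left(C \right)} = 2 C 2 C = 4 C^{2}$)
$E{\left(\left(- \frac{11}{6} + 0 \left(5 - 1\right)\right)^{2} \right)} + w{\left(-136 \right)} = 4 \left(\left(- \frac{11}{6} + 0 \left(5 - 1\right)\right)^{2}\right)^{2} - -1904 = 4 \left(\left(\left(-11\right) \frac{1}{6} + 0 \cdot 4\right)^{2}\right)^{2} + 1904 = 4 \left(\left(- \frac{11}{6} + 0\right)^{2}\right)^{2} + 1904 = 4 \left(\left(- \frac{11}{6}\right)^{2}\right)^{2} + 1904 = 4 \left(\frac{121}{36}\right)^{2} + 1904 = 4 \cdot \frac{14641}{1296} + 1904 = \frac{14641}{324} + 1904 = \frac{631537}{324}$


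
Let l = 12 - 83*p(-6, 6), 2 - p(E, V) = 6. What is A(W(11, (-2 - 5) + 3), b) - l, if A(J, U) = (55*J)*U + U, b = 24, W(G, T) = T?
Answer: -5600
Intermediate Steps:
p(E, V) = -4 (p(E, V) = 2 - 1*6 = 2 - 6 = -4)
A(J, U) = U + 55*J*U (A(J, U) = 55*J*U + U = U + 55*J*U)
l = 344 (l = 12 - 83*(-4) = 12 + 332 = 344)
A(W(11, (-2 - 5) + 3), b) - l = 24*(1 + 55*((-2 - 5) + 3)) - 1*344 = 24*(1 + 55*(-7 + 3)) - 344 = 24*(1 + 55*(-4)) - 344 = 24*(1 - 220) - 344 = 24*(-219) - 344 = -5256 - 344 = -5600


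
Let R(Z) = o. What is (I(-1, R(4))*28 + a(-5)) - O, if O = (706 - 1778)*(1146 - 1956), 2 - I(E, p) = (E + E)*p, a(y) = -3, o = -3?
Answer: -868435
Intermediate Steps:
R(Z) = -3
I(E, p) = 2 - 2*E*p (I(E, p) = 2 - (E + E)*p = 2 - 2*E*p)
O = 868320 (O = -1072*(-810) = 868320)
(I(-1, R(4))*28 + a(-5)) - O = ((2 - 2*(-1)*(-3))*28 - 3) - 1*868320 = ((2 - 6)*28 - 3) - 868320 = (-4*28 - 3) - 868320 = (-112 - 3) - 868320 = -115 - 868320 = -868435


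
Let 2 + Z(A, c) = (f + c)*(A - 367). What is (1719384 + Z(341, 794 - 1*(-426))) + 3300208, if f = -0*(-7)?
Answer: 4987870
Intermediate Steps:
f = 0 (f = -1*0 = 0)
Z(A, c) = -2 + c*(-367 + A) (Z(A, c) = -2 + (0 + c)*(A - 367) = -2 + c*(-367 + A))
(1719384 + Z(341, 794 - 1*(-426))) + 3300208 = (1719384 + (-2 - 367*(794 - 1*(-426)) + 341*(794 - 1*(-426)))) + 3300208 = (1719384 + (-2 - 367*(794 + 426) + 341*(794 + 426))) + 3300208 = (1719384 + (-2 - 367*1220 + 341*1220)) + 3300208 = (1719384 + (-2 - 447740 + 416020)) + 3300208 = (1719384 - 31722) + 3300208 = 1687662 + 3300208 = 4987870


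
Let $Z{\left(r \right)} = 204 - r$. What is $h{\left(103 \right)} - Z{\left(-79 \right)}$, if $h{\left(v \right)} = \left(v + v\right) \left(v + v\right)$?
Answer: $42153$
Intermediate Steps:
$h{\left(v \right)} = 4 v^{2}$ ($h{\left(v \right)} = 2 v 2 v = 4 v^{2}$)
$h{\left(103 \right)} - Z{\left(-79 \right)} = 4 \cdot 103^{2} - \left(204 - -79\right) = 4 \cdot 10609 - \left(204 + 79\right) = 42436 - 283 = 42153$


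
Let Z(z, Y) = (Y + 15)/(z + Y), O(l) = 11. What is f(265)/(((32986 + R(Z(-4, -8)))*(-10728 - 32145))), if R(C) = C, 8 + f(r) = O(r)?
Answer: -12/5656735075 ≈ -2.1214e-9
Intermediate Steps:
f(r) = 3 (f(r) = -8 + 11 = 3)
Z(z, Y) = (15 + Y)/(Y + z)
f(265)/(((32986 + R(Z(-4, -8)))*(-10728 - 32145))) = 3/(((32986 + (15 - 8)/(-8 - 4))*(-10728 - 32145))) = 3/(((32986 + 7/(-12))*(-42873))) = 3/(((32986 - 1/12*7)*(-42873))) = 3/(((32986 - 7/12)*(-42873))) = 3/(((395825/12)*(-42873))) = 3/(-5656735075/4) = 3*(-4/5656735075) = -12/5656735075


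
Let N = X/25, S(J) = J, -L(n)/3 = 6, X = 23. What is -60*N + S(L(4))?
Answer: -366/5 ≈ -73.200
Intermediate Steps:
L(n) = -18 (L(n) = -3*6 = -18)
N = 23/25 ≈ 0.92000
-60*N + S(L(4)) = -60*23/25 - 18 = -276/5 - 18 = -366/5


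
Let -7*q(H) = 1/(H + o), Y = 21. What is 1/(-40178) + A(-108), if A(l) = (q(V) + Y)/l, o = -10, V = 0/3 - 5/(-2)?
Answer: -44342093/227809260 ≈ -0.19465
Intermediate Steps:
V = 5/2 (V = 0*(1/3) - 5*(-1/2) = 0 + 5/2 = 5/2 ≈ 2.5000)
q(H) = -1/(7*(-10 + H)) (q(H) = -1/(7*(H - 10)) = -1/(7*(-10 + H)))
A(l) = 2207/(105*l) (A(l) = (-1/(-70 + 7*(5/2)) + 21)/l = (-1/(-70 + 35/2) + 21)/l = (-1/(-105/2) + 21)/l = (-1*(-2/105) + 21)/l = (2/105 + 21)/l = 2207/(105*l))
1/(-40178) + A(-108) = 1/(-40178) + (2207/105)/(-108) = -1/40178 + (2207/105)*(-1/108) = -1/40178 - 2207/11340 = -44342093/227809260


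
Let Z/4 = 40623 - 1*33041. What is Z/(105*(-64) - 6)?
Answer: -15164/3363 ≈ -4.5091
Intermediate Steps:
Z = 30328 (Z = 4*(40623 - 1*33041) = 4*(40623 - 33041) = 4*7582 = 30328)
Z/(105*(-64) - 6) = 30328/(105*(-64) - 6) = 30328/(-6720 - 6) = 30328/(-6726) = 30328*(-1/6726) = -15164/3363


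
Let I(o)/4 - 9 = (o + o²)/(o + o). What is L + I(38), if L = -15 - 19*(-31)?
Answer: 688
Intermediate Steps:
I(o) = 36 + 2*(o + o²)/o (I(o) = 36 + 4*((o + o²)/(o + o)) = 36 + 4*((o + o²)/((2*o))) = 36 + 4*((o + o²)*(1/(2*o))) = 36 + 4*((o + o²)/(2*o)) = 36 + 2*(o + o²)/o)
L = 574 (L = -15 + 589 = 574)
L + I(38) = 574 + (38 + 2*38) = 574 + (38 + 76) = 574 + 114 = 688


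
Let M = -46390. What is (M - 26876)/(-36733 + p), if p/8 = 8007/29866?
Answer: 1094081178/548501861 ≈ 1.9947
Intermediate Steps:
p = 32028/14933 (p = 8*(8007/29866) = 32028/14933 ≈ 2.1448)
(M - 26876)/(-36733 + p) = (-46390 - 26876)/(-36733 + 32028/14933) = -73266/(-548501861/14933) = -73266*(-14933/548501861) = 1094081178/548501861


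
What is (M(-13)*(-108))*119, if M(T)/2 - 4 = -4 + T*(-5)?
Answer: -1670760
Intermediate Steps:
M(T) = -10*T (M(T) = 8 + 2*(-4 + T*(-5)) = 8 + 2*(-4 - 5*T) = 8 + (-8 - 10*T) = -10*T)
(M(-13)*(-108))*119 = (-10*(-13)*(-108))*119 = (130*(-108))*119 = -14040*119 = -1670760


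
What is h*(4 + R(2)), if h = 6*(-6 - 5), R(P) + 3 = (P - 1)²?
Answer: -132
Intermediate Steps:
R(P) = -3 + (-1 + P)² (R(P) = -3 + (P - 1)² = -3 + (-1 + P)²)
h = -66 (h = 6*(-11) = -66)
h*(4 + R(2)) = -66*(4 + (-3 + (-1 + 2)²)) = -66*(4 + (-3 + 1²)) = -66*(4 + (-3 + 1)) = -66*(4 - 2) = -66*2 = -132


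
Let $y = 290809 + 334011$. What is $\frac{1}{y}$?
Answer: $\frac{1}{624820} \approx 1.6005 \cdot 10^{-6}$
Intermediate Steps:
$y = 624820$
$\frac{1}{y} = \frac{1}{624820}$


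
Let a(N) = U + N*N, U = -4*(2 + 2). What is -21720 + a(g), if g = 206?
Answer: 20700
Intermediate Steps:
U = -16 (U = -4*4 = -16)
a(N) = -16 + N² (a(N) = -16 + N*N = -16 + N²)
-21720 + a(g) = -21720 + (-16 + 206²) = -21720 + (-16 + 42436) = -21720 + 42420 = 20700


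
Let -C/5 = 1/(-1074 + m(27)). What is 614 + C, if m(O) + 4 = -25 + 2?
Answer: 676019/1101 ≈ 614.00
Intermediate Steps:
m(O) = -27 (m(O) = -4 + (-25 + 2) = -4 - 23 = -27)
C = 5/1101 (C = -5/(-1074 - 27) = -5/(-1101) = -5*(-1/1101) = 5/1101 ≈ 0.0045413)
614 + C = 614 + 5/1101 = 676019/1101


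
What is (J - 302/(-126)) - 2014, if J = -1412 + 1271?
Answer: -135614/63 ≈ -2152.6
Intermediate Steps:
J = -141
(J - 302/(-126)) - 2014 = (-141 - 302/(-126)) - 2014 = (-141 - 302*(-1/126)) - 2014 = (-141 + 151/63) - 2014 = -8732/63 - 2014 = -135614/63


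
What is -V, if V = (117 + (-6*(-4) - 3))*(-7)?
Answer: 966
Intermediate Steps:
V = -966 (V = (117 + (24 - 3))*(-7) = (117 + 21)*(-7) = 138*(-7) = -966)
-V = -1*(-966) = 966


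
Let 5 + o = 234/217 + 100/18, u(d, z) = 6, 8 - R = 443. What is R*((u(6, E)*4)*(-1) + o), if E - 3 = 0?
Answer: 6333745/651 ≈ 9729.3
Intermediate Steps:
E = 3 (E = 3 + 0 = 3)
R = -435 (R = 8 - 1*443 = 8 - 443 = -435)
o = 3191/1953 (o = -5 + (234/217 + 100/18) = -5 + (234*(1/217) + 100*(1/18)) = -5 + (234/217 + 50/9) = -5 + 12956/1953 = 3191/1953 ≈ 1.6339)
R*((u(6, E)*4)*(-1) + o) = -435*((6*4)*(-1) + 3191/1953) = -435*(24*(-1) + 3191/1953) = -435*(-24 + 3191/1953) = -435*(-43681/1953) = 6333745/651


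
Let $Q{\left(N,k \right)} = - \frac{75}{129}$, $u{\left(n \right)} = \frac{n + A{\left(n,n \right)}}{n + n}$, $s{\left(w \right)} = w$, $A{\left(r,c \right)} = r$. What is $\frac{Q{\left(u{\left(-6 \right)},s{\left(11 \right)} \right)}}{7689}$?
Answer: $- \frac{25}{330627} \approx -7.5614 \cdot 10^{-5}$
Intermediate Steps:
$u{\left(n \right)} = 1$ ($u{\left(n \right)} = \frac{n + n}{n + n} = \frac{2 n}{2 n} = 2 n \frac{1}{2 n} = 1$)
$Q{\left(N,k \right)} = - \frac{25}{43}$ ($Q{\left(N,k \right)} = \left(-75\right) \frac{1}{129} = - \frac{25}{43}$)
$\frac{Q{\left(u{\left(-6 \right)},s{\left(11 \right)} \right)}}{7689} = - \frac{25}{43 \cdot 7689} = \left(- \frac{25}{43}\right) \frac{1}{7689} = - \frac{25}{330627}$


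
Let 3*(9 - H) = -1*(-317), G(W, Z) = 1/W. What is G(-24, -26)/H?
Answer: 1/2320 ≈ 0.00043103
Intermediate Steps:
H = -290/3 (H = 9 - (-1)*(-317)/3 = 9 - 1/3*317 = 9 - 317/3 = -290/3 ≈ -96.667)
G(-24, -26)/H = 1/((-24)*(-290/3)) = -1/24*(-3/290) = 1/2320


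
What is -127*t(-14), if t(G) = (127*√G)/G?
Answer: 16129*I*√14/14 ≈ 4310.7*I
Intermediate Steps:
t(G) = 127/√G
-127*t(-14) = -16129/√(-14) = -16129*(-I*√14/14) = -(-16129)*I*√14/14 = 16129*I*√14/14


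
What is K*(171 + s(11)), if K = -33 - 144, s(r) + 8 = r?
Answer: -30798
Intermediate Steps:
s(r) = -8 + r
K = -177
K*(171 + s(11)) = -177*(171 + (-8 + 11)) = -177*(171 + 3) = -177*174 = -30798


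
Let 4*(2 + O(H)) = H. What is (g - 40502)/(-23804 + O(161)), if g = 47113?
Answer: -26444/95063 ≈ -0.27817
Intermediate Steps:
O(H) = -2 + H/4
(g - 40502)/(-23804 + O(161)) = (47113 - 40502)/(-23804 + (-2 + (¼)*161)) = 6611/(-23804 + (-2 + 161/4)) = 6611/(-23804 + 153/4) = 6611/(-95063/4) = 6611*(-4/95063) = -26444/95063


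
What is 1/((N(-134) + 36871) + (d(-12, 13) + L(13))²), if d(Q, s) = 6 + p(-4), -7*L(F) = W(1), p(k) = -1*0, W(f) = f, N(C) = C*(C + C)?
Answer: 49/3568048 ≈ 1.3733e-5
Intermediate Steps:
N(C) = 2*C² (N(C) = C*(2*C) = 2*C²)
p(k) = 0
L(F) = -⅐ (L(F) = -⅐*1 = -⅐)
d(Q, s) = 6 (d(Q, s) = 6 + 0 = 6)
1/((N(-134) + 36871) + (d(-12, 13) + L(13))²) = 1/((2*(-134)² + 36871) + (6 - ⅐)²) = 1/((2*17956 + 36871) + (41/7)²) = 1/((35912 + 36871) + 1681/49) = 1/(72783 + 1681/49) = 1/(3568048/49) = 49/3568048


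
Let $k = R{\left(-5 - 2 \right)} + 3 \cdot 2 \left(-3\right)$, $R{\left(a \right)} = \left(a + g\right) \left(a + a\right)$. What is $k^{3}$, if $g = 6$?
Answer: $-64$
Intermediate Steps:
$R{\left(a \right)} = 2 a \left(6 + a\right)$ ($R{\left(a \right)} = \left(a + 6\right) \left(a + a\right) = \left(6 + a\right) 2 a = 2 a \left(6 + a\right)$)
$k = -4$ ($k = 2 \left(-5 - 2\right) \left(6 - 7\right) + 3 \cdot 2 \left(-3\right) = 2 \left(-5 - 2\right) \left(6 - 7\right) + 6 \left(-3\right) = 2 \left(-7\right) \left(6 - 7\right) - 18 = 2 \left(-7\right) \left(-1\right) - 18 = 14 - 18 = -4$)
$k^{3} = \left(-4\right)^{3} = -64$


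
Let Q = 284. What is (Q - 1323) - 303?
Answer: -1342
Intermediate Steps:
(Q - 1323) - 303 = (284 - 1323) - 303 = -1039 - 303 = -1342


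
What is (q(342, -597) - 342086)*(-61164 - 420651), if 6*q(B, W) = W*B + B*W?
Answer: 197613531360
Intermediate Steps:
q(B, W) = B*W/3 (q(B, W) = (W*B + B*W)/6 = (B*W + B*W)/6 = (2*B*W)/6 = B*W/3)
(q(342, -597) - 342086)*(-61164 - 420651) = ((1/3)*342*(-597) - 342086)*(-61164 - 420651) = (-68058 - 342086)*(-481815) = -410144*(-481815) = 197613531360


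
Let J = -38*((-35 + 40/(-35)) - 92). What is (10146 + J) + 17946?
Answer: 230730/7 ≈ 32961.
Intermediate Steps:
J = 34086/7 (J = -38*((-35 + 40*(-1/35)) - 92) = -38*((-35 - 8/7) - 92) = -38*(-253/7 - 92) = -38*(-897/7) = 34086/7 ≈ 4869.4)
(10146 + J) + 17946 = (10146 + 34086/7) + 17946 = 105108/7 + 17946 = 230730/7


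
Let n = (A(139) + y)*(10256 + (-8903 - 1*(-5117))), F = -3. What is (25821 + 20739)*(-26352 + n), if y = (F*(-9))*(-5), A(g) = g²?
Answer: 5778425086080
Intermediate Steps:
y = -135 (y = -3*(-9)*(-5) = 27*(-5) = -135)
n = 124133420 (n = (139² - 135)*(10256 + (-8903 - 1*(-5117))) = (19321 - 135)*(10256 + (-8903 + 5117)) = 19186*(10256 - 3786) = 19186*6470 = 124133420)
(25821 + 20739)*(-26352 + n) = (25821 + 20739)*(-26352 + 124133420) = 46560*124107068 = 5778425086080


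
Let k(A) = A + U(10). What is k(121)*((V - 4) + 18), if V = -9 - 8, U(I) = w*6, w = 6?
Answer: -471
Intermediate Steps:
U(I) = 36 (U(I) = 6*6 = 36)
k(A) = 36 + A (k(A) = A + 36 = 36 + A)
V = -17
k(121)*((V - 4) + 18) = (36 + 121)*((-17 - 4) + 18) = 157*(-21 + 18) = 157*(-3) = -471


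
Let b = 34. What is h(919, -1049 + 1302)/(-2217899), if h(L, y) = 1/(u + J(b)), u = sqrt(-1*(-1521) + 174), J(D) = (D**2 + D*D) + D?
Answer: -782/4067642291293 + sqrt(1695)/12202926873879 ≈ -1.8888e-10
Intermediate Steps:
J(D) = D + 2*D**2 (J(D) = (D**2 + D**2) + D = 2*D**2 + D = D + 2*D**2)
u = sqrt(1695) (u = sqrt(1521 + 174) = sqrt(1695) ≈ 41.170)
h(L, y) = 1/(2346 + sqrt(1695)) (h(L, y) = 1/(sqrt(1695) + 34*(1 + 2*34)) = 1/(sqrt(1695) + 34*(1 + 68)) = 1/(sqrt(1695) + 34*69) = 1/(sqrt(1695) + 2346) = 1/(2346 + sqrt(1695)))
h(919, -1049 + 1302)/(-2217899) = (782/1834007 - sqrt(1695)/5502021)/(-2217899) = (782/1834007 - sqrt(1695)/5502021)*(-1/2217899) = -782/4067642291293 + sqrt(1695)/12202926873879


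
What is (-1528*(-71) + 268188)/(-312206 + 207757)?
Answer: -376676/104449 ≈ -3.6063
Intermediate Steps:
(-1528*(-71) + 268188)/(-312206 + 207757) = (108488 + 268188)/(-104449) = 376676*(-1/104449) = -376676/104449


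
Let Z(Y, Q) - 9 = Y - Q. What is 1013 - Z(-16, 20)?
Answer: 1040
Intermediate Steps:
Z(Y, Q) = 9 + Y - Q (Z(Y, Q) = 9 + (Y - Q) = 9 + Y - Q)
1013 - Z(-16, 20) = 1013 - (9 - 16 - 1*20) = 1013 - (9 - 16 - 20) = 1013 - 1*(-27) = 1013 + 27 = 1040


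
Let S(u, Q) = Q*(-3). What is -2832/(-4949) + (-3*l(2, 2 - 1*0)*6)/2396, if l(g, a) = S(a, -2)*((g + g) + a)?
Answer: 894630/2964451 ≈ 0.30179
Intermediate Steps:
S(u, Q) = -3*Q
l(g, a) = 6*a + 12*g (l(g, a) = (-3*(-2))*((g + g) + a) = 6*(2*g + a) = 6*(a + 2*g) = 6*a + 12*g)
-2832/(-4949) + (-3*l(2, 2 - 1*0)*6)/2396 = -2832/(-4949) + (-3*(6*(2 - 1*0) + 12*2)*6)/2396 = -2832*(-1/4949) + (-3*(6*(2 + 0) + 24)*6)*(1/2396) = 2832/4949 + (-3*(6*2 + 24)*6)*(1/2396) = 2832/4949 + (-3*(12 + 24)*6)*(1/2396) = 2832/4949 + (-3*36*6)*(1/2396) = 2832/4949 - 108*6*(1/2396) = 2832/4949 - 648*1/2396 = 2832/4949 - 162/599 = 894630/2964451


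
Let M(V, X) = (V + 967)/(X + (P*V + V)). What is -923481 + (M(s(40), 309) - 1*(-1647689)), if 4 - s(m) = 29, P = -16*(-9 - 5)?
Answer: 641648131/886 ≈ 7.2421e+5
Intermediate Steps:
P = 224 (P = -16*(-14) = 224)
s(m) = -25 (s(m) = 4 - 1*29 = 4 - 29 = -25)
M(V, X) = (967 + V)/(X + 225*V) (M(V, X) = (V + 967)/(X + (224*V + V)) = (967 + V)/(X + 225*V))
-923481 + (M(s(40), 309) - 1*(-1647689)) = -923481 + ((967 - 25)/(309 + 225*(-25)) - 1*(-1647689)) = -923481 + (942/(309 - 5625) + 1647689) = -923481 + (942/(-5316) + 1647689) = -923481 + (-1/5316*942 + 1647689) = -923481 + (-157/886 + 1647689) = -923481 + 1459852297/886 = 641648131/886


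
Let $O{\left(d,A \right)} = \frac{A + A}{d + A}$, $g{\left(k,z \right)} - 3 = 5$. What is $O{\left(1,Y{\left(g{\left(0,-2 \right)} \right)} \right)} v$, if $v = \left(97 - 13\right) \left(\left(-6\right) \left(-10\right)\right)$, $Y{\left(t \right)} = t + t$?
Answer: $\frac{161280}{17} \approx 9487.1$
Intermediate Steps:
$g{\left(k,z \right)} = 8$ ($g{\left(k,z \right)} = 3 + 5 = 8$)
$Y{\left(t \right)} = 2 t$
$O{\left(d,A \right)} = \frac{2 A}{A + d}$
$v = 5040$ ($v = 84 \cdot 60 = 5040$)
$O{\left(1,Y{\left(g{\left(0,-2 \right)} \right)} \right)} v = \frac{2 \cdot 2 \cdot 8}{2 \cdot 8 + 1} \cdot 5040 = 2 \cdot 16 \frac{1}{16 + 1} \cdot 5040 = 2 \cdot 16 \cdot \frac{1}{17} \cdot 5040 = \frac{32}{17} \cdot 5040 = \frac{161280}{17}$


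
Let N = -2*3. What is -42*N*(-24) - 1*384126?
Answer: -390174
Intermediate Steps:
N = -6
-42*N*(-24) - 1*384126 = -42*(-6)*(-24) - 1*384126 = 252*(-24) - 384126 = -6048 - 384126 = -390174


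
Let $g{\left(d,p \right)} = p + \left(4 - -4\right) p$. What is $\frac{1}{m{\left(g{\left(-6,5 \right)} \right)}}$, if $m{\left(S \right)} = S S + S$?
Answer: $\frac{1}{2070} \approx 0.00048309$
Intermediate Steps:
$g{\left(d,p \right)} = 9 p$ ($g{\left(d,p \right)} = p + \left(4 + 4\right) p = p + 8 p = 9 p$)
$m{\left(S \right)} = S + S^{2}$ ($m{\left(S \right)} = S^{2} + S = S + S^{2}$)
$\frac{1}{m{\left(g{\left(-6,5 \right)} \right)}} = \frac{1}{9 \cdot 5 \left(1 + 9 \cdot 5\right)} = \frac{1}{45 \left(1 + 45\right)} = \frac{1}{45 \cdot 46} = \frac{1}{2070}$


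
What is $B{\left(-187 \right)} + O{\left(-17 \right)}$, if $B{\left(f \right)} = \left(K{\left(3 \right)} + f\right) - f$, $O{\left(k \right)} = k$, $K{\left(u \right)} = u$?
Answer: $-14$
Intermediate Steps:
$B{\left(f \right)} = 3$ ($B{\left(f \right)} = \left(3 + f\right) - f = 3$)
$B{\left(-187 \right)} + O{\left(-17 \right)} = 3 - 17 = -14$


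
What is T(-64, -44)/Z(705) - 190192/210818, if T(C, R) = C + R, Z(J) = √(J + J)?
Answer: -95096/105409 - 18*√1410/235 ≈ -3.7783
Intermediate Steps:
Z(J) = √2*√J (Z(J) = √(2*J) = √2*√J)
T(-64, -44)/Z(705) - 190192/210818 = (-64 - 44)/((√2*√705)) - 190192/210818 = -108*√1410/1410 - 190192*1/210818 = -18*√1410/235 - 95096/105409 = -95096/105409 - 18*√1410/235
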